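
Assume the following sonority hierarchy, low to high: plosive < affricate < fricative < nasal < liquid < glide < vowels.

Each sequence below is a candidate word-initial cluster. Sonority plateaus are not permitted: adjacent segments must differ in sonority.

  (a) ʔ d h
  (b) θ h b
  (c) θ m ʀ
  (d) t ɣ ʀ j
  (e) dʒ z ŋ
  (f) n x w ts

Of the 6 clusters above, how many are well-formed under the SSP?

3

(a) 1-1-3 → violates
(b) 3-3-1 → violates
(c) 3-4-5 → obeys
(d) 1-3-5-6 → obeys
(e) 2-3-4 → obeys
(f) 4-3-6-2 → violates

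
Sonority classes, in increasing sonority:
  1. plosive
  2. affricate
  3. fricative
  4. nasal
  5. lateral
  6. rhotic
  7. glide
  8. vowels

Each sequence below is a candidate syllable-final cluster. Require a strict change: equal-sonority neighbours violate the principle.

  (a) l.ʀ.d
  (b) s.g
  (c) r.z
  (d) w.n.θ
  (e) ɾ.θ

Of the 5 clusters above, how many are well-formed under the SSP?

4

(a) sonority 5-6-1: ill-formed.
(b) sonority 3-1: well-formed.
(c) sonority 6-3: well-formed.
(d) sonority 7-4-3: well-formed.
(e) sonority 6-3: well-formed.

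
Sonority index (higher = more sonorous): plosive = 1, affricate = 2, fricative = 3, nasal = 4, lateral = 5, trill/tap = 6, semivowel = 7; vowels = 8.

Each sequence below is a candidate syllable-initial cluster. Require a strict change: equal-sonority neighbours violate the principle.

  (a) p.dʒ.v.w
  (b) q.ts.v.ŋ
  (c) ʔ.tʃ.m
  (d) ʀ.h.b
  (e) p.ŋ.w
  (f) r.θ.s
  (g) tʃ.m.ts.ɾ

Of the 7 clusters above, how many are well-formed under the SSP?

(a) p.dʒ.v.w: profile 1-2-3-7 — obeys.
(b) q.ts.v.ŋ: profile 1-2-3-4 — obeys.
(c) ʔ.tʃ.m: profile 1-2-4 — obeys.
(d) ʀ.h.b: profile 6-3-1 — violates.
(e) p.ŋ.w: profile 1-4-7 — obeys.
(f) r.θ.s: profile 6-3-3 — violates.
(g) tʃ.m.ts.ɾ: profile 2-4-2-6 — violates.

4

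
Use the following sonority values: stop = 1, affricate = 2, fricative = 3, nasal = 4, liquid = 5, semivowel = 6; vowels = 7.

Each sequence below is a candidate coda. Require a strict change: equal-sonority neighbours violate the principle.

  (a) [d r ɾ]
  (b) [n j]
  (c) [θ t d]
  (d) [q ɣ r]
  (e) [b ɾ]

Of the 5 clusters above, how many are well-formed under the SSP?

(a) sonority 1-5-5: ill-formed.
(b) sonority 4-6: ill-formed.
(c) sonority 3-1-1: ill-formed.
(d) sonority 1-3-5: ill-formed.
(e) sonority 1-5: ill-formed.

0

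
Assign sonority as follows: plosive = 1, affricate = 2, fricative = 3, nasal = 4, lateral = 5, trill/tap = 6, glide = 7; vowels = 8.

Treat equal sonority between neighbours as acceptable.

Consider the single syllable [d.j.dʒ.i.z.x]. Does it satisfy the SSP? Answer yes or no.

Onset: /d/ is a plosive (sonority 1), /j/ is a glide (sonority 7), /dʒ/ is an affricate (sonority 2); then the nucleus /i/ (sonority 8).
Onset profile 1-7-2-8 — does not rise throughout.
Coda: /z/ is a fricative (sonority 3), /x/ is a fricative (sonority 3).
Coda profile 8-3-3 — falls from the nucleus.

no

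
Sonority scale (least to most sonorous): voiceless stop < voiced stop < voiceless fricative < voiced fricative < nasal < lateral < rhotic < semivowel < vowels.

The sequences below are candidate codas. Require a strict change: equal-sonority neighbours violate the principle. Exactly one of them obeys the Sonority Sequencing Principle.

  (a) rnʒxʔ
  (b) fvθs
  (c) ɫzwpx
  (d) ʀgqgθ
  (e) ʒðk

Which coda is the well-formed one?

a

(a) 7-5-4-3-1 → obeys
(b) 3-4-3-3 → violates
(c) 6-4-8-1-3 → violates
(d) 7-2-1-2-3 → violates
(e) 4-4-1 → violates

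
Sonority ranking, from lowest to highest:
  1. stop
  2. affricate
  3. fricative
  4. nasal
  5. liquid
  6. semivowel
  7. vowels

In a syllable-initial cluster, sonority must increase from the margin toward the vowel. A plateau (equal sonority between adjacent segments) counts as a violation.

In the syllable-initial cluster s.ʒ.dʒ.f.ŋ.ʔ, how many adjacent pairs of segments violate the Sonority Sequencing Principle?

/s/ — fricative, sonority 3.
/ʒ/ — fricative, sonority 3.
/dʒ/ — affricate, sonority 2.
/f/ — fricative, sonority 3.
/ŋ/ — nasal, sonority 4.
/ʔ/ — stop, sonority 1.
/s/→/ʒ/: 3→3 (plateau) — violation.
/ʒ/→/dʒ/: 3→2 (does not rise) — violation.
/dʒ/→/f/: 2→3 (rises) — ok.
/f/→/ŋ/: 3→4 (rises) — ok.
/ŋ/→/ʔ/: 4→1 (does not rise) — violation.

3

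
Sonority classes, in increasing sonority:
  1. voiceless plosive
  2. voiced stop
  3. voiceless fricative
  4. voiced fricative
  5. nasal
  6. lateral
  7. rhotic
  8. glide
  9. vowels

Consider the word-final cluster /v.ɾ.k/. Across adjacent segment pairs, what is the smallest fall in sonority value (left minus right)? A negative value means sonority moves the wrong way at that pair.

/v/: voiced fricative = 4.
/ɾ/: rhotic = 7.
/k/: voiceless plosive = 1.
/v/→/ɾ/: change -3.
/ɾ/→/k/: change +6.
Minimum = -3.

-3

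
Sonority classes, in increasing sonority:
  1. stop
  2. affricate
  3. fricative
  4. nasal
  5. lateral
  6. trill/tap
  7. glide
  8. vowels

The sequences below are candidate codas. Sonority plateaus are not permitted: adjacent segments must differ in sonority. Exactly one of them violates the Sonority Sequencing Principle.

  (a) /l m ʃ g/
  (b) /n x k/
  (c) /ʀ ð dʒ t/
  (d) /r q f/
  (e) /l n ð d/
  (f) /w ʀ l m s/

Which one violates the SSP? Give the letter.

(a) /l m ʃ g/: profile 5-4-3-1 — obeys.
(b) /n x k/: profile 4-3-1 — obeys.
(c) /ʀ ð dʒ t/: profile 6-3-2-1 — obeys.
(d) /r q f/: profile 6-1-3 — violates.
(e) /l n ð d/: profile 5-4-3-1 — obeys.
(f) /w ʀ l m s/: profile 7-6-5-4-3 — obeys.

d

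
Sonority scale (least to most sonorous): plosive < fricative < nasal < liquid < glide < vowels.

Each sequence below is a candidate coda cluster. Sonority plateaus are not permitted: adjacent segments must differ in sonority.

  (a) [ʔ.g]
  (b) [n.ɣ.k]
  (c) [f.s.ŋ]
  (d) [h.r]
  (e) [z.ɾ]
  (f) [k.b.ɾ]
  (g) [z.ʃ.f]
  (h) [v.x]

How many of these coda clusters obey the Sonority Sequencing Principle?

(a) [ʔ.g]: profile 1-1 — violates.
(b) [n.ɣ.k]: profile 3-2-1 — obeys.
(c) [f.s.ŋ]: profile 2-2-3 — violates.
(d) [h.r]: profile 2-4 — violates.
(e) [z.ɾ]: profile 2-4 — violates.
(f) [k.b.ɾ]: profile 1-1-4 — violates.
(g) [z.ʃ.f]: profile 2-2-2 — violates.
(h) [v.x]: profile 2-2 — violates.

1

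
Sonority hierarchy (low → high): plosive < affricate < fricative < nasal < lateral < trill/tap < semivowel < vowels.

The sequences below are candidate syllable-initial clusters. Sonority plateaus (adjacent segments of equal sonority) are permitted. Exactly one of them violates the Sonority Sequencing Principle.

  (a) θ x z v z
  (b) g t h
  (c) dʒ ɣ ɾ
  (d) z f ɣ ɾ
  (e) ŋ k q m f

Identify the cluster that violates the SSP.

(a) sonority 3-3-3-3-3: well-formed.
(b) sonority 1-1-3: well-formed.
(c) sonority 2-3-6: well-formed.
(d) sonority 3-3-3-6: well-formed.
(e) sonority 4-1-1-4-3: ill-formed.

e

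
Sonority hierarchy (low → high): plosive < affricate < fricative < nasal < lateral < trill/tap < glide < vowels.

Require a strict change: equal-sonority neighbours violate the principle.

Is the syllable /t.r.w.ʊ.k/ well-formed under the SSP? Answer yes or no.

yes

Onset: /t/ is a plosive (sonority 1), /r/ is a trill/tap (sonority 6), /w/ is a glide (sonority 7); then the nucleus /ʊ/ (sonority 8).
Onset profile 1-6-7-8 — rises to the nucleus.
Coda: /k/ is a plosive (sonority 1).
Coda profile 8-1 — falls from the nucleus.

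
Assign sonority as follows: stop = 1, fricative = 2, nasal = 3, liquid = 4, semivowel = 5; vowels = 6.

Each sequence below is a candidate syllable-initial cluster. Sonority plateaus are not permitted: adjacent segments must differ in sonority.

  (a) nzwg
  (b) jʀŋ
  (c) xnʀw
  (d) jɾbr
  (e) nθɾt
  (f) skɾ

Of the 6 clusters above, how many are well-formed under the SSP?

(a) nzwg: profile 3-2-5-1 — violates.
(b) jʀŋ: profile 5-4-3 — violates.
(c) xnʀw: profile 2-3-4-5 — obeys.
(d) jɾbr: profile 5-4-1-4 — violates.
(e) nθɾt: profile 3-2-4-1 — violates.
(f) skɾ: profile 2-1-4 — violates.

1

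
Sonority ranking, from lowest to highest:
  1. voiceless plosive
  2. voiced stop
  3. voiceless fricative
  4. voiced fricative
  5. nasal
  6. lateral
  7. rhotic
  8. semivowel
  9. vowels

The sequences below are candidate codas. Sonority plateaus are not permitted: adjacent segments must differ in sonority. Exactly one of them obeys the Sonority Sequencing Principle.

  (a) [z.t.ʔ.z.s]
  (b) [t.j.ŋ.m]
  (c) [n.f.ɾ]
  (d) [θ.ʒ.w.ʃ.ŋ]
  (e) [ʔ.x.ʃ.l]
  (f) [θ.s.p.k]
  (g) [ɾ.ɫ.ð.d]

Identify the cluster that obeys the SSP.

g

(a) [z.t.ʔ.z.s]: profile 4-1-1-4-3 — violates.
(b) [t.j.ŋ.m]: profile 1-8-5-5 — violates.
(c) [n.f.ɾ]: profile 5-3-7 — violates.
(d) [θ.ʒ.w.ʃ.ŋ]: profile 3-4-8-3-5 — violates.
(e) [ʔ.x.ʃ.l]: profile 1-3-3-6 — violates.
(f) [θ.s.p.k]: profile 3-3-1-1 — violates.
(g) [ɾ.ɫ.ð.d]: profile 7-6-4-2 — obeys.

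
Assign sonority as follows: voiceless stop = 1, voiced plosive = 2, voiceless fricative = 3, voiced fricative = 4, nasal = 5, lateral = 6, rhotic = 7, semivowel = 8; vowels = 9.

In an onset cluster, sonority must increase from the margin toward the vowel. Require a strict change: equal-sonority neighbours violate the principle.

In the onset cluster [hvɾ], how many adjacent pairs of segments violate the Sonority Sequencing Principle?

0

/h/ is a voiceless fricative (sonority 3).
/v/ is a voiced fricative (sonority 4).
/ɾ/ is a rhotic (sonority 7).
/h/→/v/: 3→4 (rises) — ok.
/v/→/ɾ/: 4→7 (rises) — ok.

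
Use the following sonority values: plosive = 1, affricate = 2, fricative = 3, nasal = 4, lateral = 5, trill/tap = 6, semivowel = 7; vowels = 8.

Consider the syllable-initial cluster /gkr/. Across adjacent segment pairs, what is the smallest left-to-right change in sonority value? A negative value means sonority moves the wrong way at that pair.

/g/ — plosive, sonority 1.
/k/ — plosive, sonority 1.
/r/ — trill/tap, sonority 6.
/g/→/k/: change +0.
/k/→/r/: change +5.
Minimum = 0.

0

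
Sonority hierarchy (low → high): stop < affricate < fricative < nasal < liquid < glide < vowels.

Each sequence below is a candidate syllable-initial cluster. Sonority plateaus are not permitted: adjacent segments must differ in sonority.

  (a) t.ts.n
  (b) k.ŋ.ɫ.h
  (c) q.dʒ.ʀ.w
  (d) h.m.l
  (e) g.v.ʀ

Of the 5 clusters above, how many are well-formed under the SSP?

(a) t.ts.n: profile 1-2-4 — obeys.
(b) k.ŋ.ɫ.h: profile 1-4-5-3 — violates.
(c) q.dʒ.ʀ.w: profile 1-2-5-6 — obeys.
(d) h.m.l: profile 3-4-5 — obeys.
(e) g.v.ʀ: profile 1-3-5 — obeys.

4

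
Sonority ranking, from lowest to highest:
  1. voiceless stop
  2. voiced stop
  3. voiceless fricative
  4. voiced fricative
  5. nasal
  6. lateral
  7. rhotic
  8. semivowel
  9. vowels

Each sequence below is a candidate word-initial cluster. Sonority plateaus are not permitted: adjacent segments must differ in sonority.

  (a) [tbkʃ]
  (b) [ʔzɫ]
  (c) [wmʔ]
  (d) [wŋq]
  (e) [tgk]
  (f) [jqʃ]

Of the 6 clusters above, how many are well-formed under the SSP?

1

(a) [tbkʃ]: profile 1-2-1-3 — violates.
(b) [ʔzɫ]: profile 1-4-6 — obeys.
(c) [wmʔ]: profile 8-5-1 — violates.
(d) [wŋq]: profile 8-5-1 — violates.
(e) [tgk]: profile 1-2-1 — violates.
(f) [jqʃ]: profile 8-1-3 — violates.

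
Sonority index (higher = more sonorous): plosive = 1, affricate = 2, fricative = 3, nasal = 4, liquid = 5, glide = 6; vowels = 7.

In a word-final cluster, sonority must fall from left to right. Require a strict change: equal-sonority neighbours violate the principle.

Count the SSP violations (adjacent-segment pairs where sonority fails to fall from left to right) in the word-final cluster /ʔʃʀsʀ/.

/ʔ/ is a plosive (sonority 1).
/ʃ/ is a fricative (sonority 3).
/ʀ/ is a liquid (sonority 5).
/s/ is a fricative (sonority 3).
/ʀ/ is a liquid (sonority 5).
/ʔ/→/ʃ/: 1→3 (does not fall) — violation.
/ʃ/→/ʀ/: 3→5 (does not fall) — violation.
/ʀ/→/s/: 5→3 (falls) — ok.
/s/→/ʀ/: 3→5 (does not fall) — violation.

3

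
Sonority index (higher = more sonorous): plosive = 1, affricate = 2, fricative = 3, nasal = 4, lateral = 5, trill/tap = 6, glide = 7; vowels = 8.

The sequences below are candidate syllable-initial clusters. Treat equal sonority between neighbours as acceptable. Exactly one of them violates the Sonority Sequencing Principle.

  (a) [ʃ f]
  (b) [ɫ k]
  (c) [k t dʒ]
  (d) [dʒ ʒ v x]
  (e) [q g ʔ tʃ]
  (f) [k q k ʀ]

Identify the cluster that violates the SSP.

(a) [ʃ f]: profile 3-3 — obeys.
(b) [ɫ k]: profile 5-1 — violates.
(c) [k t dʒ]: profile 1-1-2 — obeys.
(d) [dʒ ʒ v x]: profile 2-3-3-3 — obeys.
(e) [q g ʔ tʃ]: profile 1-1-1-2 — obeys.
(f) [k q k ʀ]: profile 1-1-1-6 — obeys.

b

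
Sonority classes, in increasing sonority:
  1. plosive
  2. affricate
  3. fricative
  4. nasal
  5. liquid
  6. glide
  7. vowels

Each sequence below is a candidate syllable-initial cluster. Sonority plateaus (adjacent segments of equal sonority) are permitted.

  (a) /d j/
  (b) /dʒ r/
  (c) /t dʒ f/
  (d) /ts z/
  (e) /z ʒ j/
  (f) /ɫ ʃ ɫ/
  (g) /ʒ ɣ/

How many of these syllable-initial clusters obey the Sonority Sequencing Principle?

(a) sonority 1-6: well-formed.
(b) sonority 2-5: well-formed.
(c) sonority 1-2-3: well-formed.
(d) sonority 2-3: well-formed.
(e) sonority 3-3-6: well-formed.
(f) sonority 5-3-5: ill-formed.
(g) sonority 3-3: well-formed.

6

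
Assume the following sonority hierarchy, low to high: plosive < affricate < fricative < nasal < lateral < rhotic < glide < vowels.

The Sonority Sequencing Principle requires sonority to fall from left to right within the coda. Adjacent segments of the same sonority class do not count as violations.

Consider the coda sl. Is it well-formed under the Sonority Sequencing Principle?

no

/s/ is a fricative (sonority 3).
/l/ is a lateral (sonority 5).
The profile is 3-5. Between /s/ (3) and /l/ (5) sonority does not fall, so the cluster violates the SSP.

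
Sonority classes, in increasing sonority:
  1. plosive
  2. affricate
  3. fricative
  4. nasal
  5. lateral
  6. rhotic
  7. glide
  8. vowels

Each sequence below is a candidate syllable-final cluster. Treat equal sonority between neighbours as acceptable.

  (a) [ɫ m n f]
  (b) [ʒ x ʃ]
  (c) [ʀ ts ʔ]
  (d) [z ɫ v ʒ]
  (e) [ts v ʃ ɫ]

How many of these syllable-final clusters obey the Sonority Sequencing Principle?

(a) sonority 5-4-4-3: well-formed.
(b) sonority 3-3-3: well-formed.
(c) sonority 6-2-1: well-formed.
(d) sonority 3-5-3-3: ill-formed.
(e) sonority 2-3-3-5: ill-formed.

3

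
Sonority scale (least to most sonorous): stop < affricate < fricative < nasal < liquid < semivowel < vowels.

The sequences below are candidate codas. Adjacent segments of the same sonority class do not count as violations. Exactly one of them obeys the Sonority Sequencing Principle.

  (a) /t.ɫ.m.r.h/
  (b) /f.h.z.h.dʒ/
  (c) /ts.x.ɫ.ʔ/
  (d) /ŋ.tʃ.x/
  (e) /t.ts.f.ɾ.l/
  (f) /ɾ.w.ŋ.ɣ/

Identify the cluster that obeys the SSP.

(a) 1-5-4-5-3 → violates
(b) 3-3-3-3-2 → obeys
(c) 2-3-5-1 → violates
(d) 4-2-3 → violates
(e) 1-2-3-5-5 → violates
(f) 5-6-4-3 → violates

b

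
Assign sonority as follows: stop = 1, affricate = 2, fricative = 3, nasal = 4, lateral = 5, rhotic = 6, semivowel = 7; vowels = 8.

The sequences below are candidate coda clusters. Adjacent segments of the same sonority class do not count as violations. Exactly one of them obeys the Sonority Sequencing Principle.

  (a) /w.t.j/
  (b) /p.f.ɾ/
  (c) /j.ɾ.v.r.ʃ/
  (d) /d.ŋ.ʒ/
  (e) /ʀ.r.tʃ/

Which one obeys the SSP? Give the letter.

(a) 7-1-7 → violates
(b) 1-3-6 → violates
(c) 7-6-3-6-3 → violates
(d) 1-4-3 → violates
(e) 6-6-2 → obeys

e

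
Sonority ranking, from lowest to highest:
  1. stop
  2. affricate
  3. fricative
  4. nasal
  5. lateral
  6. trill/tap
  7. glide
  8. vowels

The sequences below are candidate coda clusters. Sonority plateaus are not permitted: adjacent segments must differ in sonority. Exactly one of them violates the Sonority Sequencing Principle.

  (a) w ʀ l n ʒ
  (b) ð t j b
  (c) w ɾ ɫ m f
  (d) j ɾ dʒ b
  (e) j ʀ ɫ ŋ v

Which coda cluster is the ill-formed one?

b

(a) w ʀ l n ʒ: profile 7-6-5-4-3 — obeys.
(b) ð t j b: profile 3-1-7-1 — violates.
(c) w ɾ ɫ m f: profile 7-6-5-4-3 — obeys.
(d) j ɾ dʒ b: profile 7-6-2-1 — obeys.
(e) j ʀ ɫ ŋ v: profile 7-6-5-4-3 — obeys.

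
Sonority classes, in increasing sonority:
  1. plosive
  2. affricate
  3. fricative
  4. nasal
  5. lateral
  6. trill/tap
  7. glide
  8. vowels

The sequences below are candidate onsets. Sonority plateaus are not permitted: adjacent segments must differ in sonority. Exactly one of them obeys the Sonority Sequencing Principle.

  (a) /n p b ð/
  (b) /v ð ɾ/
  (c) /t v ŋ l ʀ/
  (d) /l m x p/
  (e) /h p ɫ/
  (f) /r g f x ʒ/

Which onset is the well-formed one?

(a) 4-1-1-3 → violates
(b) 3-3-6 → violates
(c) 1-3-4-5-6 → obeys
(d) 5-4-3-1 → violates
(e) 3-1-5 → violates
(f) 6-1-3-3-3 → violates

c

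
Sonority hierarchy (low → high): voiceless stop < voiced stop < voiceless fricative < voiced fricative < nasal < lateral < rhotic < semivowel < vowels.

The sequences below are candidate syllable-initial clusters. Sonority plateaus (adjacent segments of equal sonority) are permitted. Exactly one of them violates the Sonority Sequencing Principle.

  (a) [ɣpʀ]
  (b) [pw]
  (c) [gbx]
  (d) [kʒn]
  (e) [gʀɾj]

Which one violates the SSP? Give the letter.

a

(a) 4-1-7 → violates
(b) 1-8 → obeys
(c) 2-2-3 → obeys
(d) 1-4-5 → obeys
(e) 2-7-7-8 → obeys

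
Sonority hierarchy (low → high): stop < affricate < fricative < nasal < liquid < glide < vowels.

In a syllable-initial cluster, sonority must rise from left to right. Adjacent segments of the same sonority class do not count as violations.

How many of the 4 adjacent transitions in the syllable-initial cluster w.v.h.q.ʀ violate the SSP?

2

/w/ is a glide (sonority 6).
/v/ is a fricative (sonority 3).
/h/ is a fricative (sonority 3).
/q/ is a stop (sonority 1).
/ʀ/ is a liquid (sonority 5).
/w/→/v/: 6→3 (does not rise) — violation.
/v/→/h/: 3→3 (plateau, allowed) — ok.
/h/→/q/: 3→1 (does not rise) — violation.
/q/→/ʀ/: 1→5 (rises) — ok.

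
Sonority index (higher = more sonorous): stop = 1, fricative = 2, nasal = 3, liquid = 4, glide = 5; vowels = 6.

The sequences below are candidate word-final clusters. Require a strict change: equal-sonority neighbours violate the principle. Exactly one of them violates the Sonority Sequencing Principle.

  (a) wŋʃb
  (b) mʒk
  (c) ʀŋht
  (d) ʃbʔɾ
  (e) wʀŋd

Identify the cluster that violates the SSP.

(a) 5-3-2-1 → obeys
(b) 3-2-1 → obeys
(c) 4-3-2-1 → obeys
(d) 2-1-1-4 → violates
(e) 5-4-3-1 → obeys

d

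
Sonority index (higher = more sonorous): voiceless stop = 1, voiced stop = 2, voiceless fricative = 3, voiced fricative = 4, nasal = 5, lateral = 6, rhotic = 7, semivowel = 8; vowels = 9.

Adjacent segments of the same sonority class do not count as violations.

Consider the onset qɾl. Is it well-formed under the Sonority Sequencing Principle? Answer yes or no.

no

/q/: voiceless stop = 1.
/ɾ/: rhotic = 7.
/l/: lateral = 6.
The profile is 1-7-6. Between /ɾ/ (7) and /l/ (6) sonority does not rise, so the cluster violates the SSP.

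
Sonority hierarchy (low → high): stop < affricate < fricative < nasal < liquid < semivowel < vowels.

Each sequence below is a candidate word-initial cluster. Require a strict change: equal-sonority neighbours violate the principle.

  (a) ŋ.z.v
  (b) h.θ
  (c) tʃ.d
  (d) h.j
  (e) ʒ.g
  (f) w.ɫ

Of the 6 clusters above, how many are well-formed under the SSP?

1

(a) sonority 4-3-3: ill-formed.
(b) sonority 3-3: ill-formed.
(c) sonority 2-1: ill-formed.
(d) sonority 3-6: well-formed.
(e) sonority 3-1: ill-formed.
(f) sonority 6-5: ill-formed.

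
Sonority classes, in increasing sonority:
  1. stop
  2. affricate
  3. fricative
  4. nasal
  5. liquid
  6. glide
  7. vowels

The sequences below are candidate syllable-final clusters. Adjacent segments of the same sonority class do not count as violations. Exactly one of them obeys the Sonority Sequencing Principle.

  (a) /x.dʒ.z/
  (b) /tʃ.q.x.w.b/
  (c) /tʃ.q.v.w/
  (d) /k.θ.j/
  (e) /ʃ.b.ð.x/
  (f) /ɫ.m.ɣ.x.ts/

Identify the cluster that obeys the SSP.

(a) sonority 3-2-3: ill-formed.
(b) sonority 2-1-3-6-1: ill-formed.
(c) sonority 2-1-3-6: ill-formed.
(d) sonority 1-3-6: ill-formed.
(e) sonority 3-1-3-3: ill-formed.
(f) sonority 5-4-3-3-2: well-formed.

f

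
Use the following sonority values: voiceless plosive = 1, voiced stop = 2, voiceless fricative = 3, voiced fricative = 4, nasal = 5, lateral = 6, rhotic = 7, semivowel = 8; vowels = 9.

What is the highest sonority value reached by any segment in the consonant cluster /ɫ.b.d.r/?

/ɫ/ is a lateral (sonority 6).
/b/ is a voiced stop (sonority 2).
/d/ is a voiced stop (sonority 2).
/r/ is a rhotic (sonority 7).
The maximum is 7.

7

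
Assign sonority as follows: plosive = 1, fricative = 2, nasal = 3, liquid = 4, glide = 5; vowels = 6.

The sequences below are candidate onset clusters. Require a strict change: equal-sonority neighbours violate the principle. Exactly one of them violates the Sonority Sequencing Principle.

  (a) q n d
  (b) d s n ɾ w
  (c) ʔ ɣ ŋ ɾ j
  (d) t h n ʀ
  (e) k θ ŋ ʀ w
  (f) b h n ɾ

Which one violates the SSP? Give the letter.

(a) 1-3-1 → violates
(b) 1-2-3-4-5 → obeys
(c) 1-2-3-4-5 → obeys
(d) 1-2-3-4 → obeys
(e) 1-2-3-4-5 → obeys
(f) 1-2-3-4 → obeys

a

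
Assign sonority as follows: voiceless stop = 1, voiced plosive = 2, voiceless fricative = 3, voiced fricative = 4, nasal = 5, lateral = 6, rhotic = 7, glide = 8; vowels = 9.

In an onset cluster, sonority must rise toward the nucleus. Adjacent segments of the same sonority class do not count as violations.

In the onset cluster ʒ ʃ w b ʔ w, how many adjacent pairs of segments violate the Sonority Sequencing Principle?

/ʒ/ is a voiced fricative (sonority 4).
/ʃ/ is a voiceless fricative (sonority 3).
/w/ is a glide (sonority 8).
/b/ is a voiced plosive (sonority 2).
/ʔ/ is a voiceless stop (sonority 1).
/w/ is a glide (sonority 8).
/ʒ/→/ʃ/: 4→3 (does not rise) — violation.
/ʃ/→/w/: 3→8 (rises) — ok.
/w/→/b/: 8→2 (does not rise) — violation.
/b/→/ʔ/: 2→1 (does not rise) — violation.
/ʔ/→/w/: 1→8 (rises) — ok.

3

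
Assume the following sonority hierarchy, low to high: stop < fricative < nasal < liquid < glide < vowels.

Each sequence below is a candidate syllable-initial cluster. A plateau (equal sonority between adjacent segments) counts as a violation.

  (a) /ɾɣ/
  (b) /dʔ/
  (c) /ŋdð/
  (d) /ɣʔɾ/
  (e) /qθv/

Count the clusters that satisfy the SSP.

0

(a) 4-2 → violates
(b) 1-1 → violates
(c) 3-1-2 → violates
(d) 2-1-4 → violates
(e) 1-2-2 → violates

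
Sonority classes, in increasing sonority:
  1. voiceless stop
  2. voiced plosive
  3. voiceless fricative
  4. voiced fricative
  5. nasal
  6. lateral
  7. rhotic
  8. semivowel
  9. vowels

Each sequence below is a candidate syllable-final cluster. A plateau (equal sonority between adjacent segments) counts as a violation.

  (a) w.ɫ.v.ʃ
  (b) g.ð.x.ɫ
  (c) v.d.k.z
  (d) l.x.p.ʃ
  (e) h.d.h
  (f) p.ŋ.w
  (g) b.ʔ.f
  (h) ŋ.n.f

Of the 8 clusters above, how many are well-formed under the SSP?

1

(a) sonority 8-6-4-3: well-formed.
(b) sonority 2-4-3-6: ill-formed.
(c) sonority 4-2-1-4: ill-formed.
(d) sonority 6-3-1-3: ill-formed.
(e) sonority 3-2-3: ill-formed.
(f) sonority 1-5-8: ill-formed.
(g) sonority 2-1-3: ill-formed.
(h) sonority 5-5-3: ill-formed.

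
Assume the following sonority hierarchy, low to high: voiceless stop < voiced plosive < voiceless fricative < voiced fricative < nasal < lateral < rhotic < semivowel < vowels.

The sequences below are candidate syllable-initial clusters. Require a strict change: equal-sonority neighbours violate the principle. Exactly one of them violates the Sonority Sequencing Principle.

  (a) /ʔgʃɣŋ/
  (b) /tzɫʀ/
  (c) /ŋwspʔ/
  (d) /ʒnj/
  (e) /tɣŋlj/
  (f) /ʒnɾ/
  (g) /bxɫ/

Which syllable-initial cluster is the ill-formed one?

c

(a) sonority 1-2-3-4-5: well-formed.
(b) sonority 1-4-6-7: well-formed.
(c) sonority 5-8-3-1-1: ill-formed.
(d) sonority 4-5-8: well-formed.
(e) sonority 1-4-5-6-8: well-formed.
(f) sonority 4-5-7: well-formed.
(g) sonority 2-3-6: well-formed.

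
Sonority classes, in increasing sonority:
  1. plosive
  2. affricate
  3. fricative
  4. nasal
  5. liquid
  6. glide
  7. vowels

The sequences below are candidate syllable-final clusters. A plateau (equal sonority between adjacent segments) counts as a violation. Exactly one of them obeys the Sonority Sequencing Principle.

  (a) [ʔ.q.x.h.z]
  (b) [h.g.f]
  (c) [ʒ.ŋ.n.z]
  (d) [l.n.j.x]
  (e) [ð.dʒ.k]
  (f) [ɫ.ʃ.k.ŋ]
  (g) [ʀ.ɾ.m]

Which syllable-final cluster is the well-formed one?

(a) [ʔ.q.x.h.z]: profile 1-1-3-3-3 — violates.
(b) [h.g.f]: profile 3-1-3 — violates.
(c) [ʒ.ŋ.n.z]: profile 3-4-4-3 — violates.
(d) [l.n.j.x]: profile 5-4-6-3 — violates.
(e) [ð.dʒ.k]: profile 3-2-1 — obeys.
(f) [ɫ.ʃ.k.ŋ]: profile 5-3-1-4 — violates.
(g) [ʀ.ɾ.m]: profile 5-5-4 — violates.

e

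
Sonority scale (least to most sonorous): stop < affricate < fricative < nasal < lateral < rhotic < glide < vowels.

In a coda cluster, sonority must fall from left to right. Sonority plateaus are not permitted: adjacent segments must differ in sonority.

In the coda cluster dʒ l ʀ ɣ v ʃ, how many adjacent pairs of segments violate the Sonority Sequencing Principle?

/dʒ/: affricate = 2.
/l/: lateral = 5.
/ʀ/: rhotic = 6.
/ɣ/: fricative = 3.
/v/: fricative = 3.
/ʃ/: fricative = 3.
/dʒ/→/l/: 2→5 (does not fall) — violation.
/l/→/ʀ/: 5→6 (does not fall) — violation.
/ʀ/→/ɣ/: 6→3 (falls) — ok.
/ɣ/→/v/: 3→3 (plateau) — violation.
/v/→/ʃ/: 3→3 (plateau) — violation.

4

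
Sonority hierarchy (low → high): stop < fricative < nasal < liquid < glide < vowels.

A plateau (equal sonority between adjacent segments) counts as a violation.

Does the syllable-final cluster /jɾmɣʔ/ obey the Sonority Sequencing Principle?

/j/ is a glide (sonority 5).
/ɾ/ is a liquid (sonority 4).
/m/ is a nasal (sonority 3).
/ɣ/ is a fricative (sonority 2).
/ʔ/ is a stop (sonority 1).
The profile 5-4-3-2-1 strictly falls, so the syllable-final cluster satisfies the SSP.

yes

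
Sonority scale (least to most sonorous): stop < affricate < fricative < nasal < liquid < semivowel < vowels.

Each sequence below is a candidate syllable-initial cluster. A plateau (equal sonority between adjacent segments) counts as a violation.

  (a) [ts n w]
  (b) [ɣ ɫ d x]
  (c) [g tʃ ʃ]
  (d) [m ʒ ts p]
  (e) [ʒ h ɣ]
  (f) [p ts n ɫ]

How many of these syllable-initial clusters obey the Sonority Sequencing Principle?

3

(a) sonority 2-4-6: well-formed.
(b) sonority 3-5-1-3: ill-formed.
(c) sonority 1-2-3: well-formed.
(d) sonority 4-3-2-1: ill-formed.
(e) sonority 3-3-3: ill-formed.
(f) sonority 1-2-4-5: well-formed.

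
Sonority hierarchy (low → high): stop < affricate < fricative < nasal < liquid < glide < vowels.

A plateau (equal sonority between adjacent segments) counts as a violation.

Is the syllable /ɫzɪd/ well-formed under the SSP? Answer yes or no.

no

Onset: /ɫ/ is a liquid (sonority 5), /z/ is a fricative (sonority 3); then the nucleus /ɪ/ (sonority 7).
Onset profile 5-3-7 — does not strictly rise throughout.
Coda: /d/ is a stop (sonority 1).
Coda profile 7-1 — falls from the nucleus.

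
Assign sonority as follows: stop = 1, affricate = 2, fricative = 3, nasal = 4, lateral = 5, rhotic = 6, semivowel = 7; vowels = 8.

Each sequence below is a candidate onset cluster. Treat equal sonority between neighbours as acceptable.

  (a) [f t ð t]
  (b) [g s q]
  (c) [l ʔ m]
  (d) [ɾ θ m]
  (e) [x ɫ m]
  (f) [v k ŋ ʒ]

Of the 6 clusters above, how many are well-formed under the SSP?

0

(a) [f t ð t]: profile 3-1-3-1 — violates.
(b) [g s q]: profile 1-3-1 — violates.
(c) [l ʔ m]: profile 5-1-4 — violates.
(d) [ɾ θ m]: profile 6-3-4 — violates.
(e) [x ɫ m]: profile 3-5-4 — violates.
(f) [v k ŋ ʒ]: profile 3-1-4-3 — violates.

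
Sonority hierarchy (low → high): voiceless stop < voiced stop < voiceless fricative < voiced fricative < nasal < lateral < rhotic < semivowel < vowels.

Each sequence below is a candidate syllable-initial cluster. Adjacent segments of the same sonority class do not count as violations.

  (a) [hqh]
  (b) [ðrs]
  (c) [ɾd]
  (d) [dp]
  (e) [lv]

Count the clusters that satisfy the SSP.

0

(a) sonority 3-1-3: ill-formed.
(b) sonority 4-7-3: ill-formed.
(c) sonority 7-2: ill-formed.
(d) sonority 2-1: ill-formed.
(e) sonority 6-4: ill-formed.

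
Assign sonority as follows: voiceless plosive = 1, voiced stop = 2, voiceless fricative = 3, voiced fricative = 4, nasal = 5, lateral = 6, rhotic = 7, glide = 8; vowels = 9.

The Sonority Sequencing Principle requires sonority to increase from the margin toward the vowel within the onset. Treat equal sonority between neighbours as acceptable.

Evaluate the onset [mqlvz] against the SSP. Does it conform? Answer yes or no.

no

/m/ is a nasal (sonority 5).
/q/ is a voiceless plosive (sonority 1).
/l/ is a lateral (sonority 6).
/v/ is a voiced fricative (sonority 4).
/z/ is a voiced fricative (sonority 4).
The profile is 5-1-6-4-4. Between /m/ (5) and /q/ (1) sonority does not rise, so the cluster violates the SSP.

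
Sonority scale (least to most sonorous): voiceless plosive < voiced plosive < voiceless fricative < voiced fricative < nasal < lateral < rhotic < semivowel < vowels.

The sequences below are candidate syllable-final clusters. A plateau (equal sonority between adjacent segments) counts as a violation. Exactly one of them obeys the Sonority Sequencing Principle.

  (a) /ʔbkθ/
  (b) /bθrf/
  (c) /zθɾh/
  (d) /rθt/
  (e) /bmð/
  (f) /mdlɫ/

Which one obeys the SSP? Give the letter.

(a) 1-2-1-3 → violates
(b) 2-3-7-3 → violates
(c) 4-3-7-3 → violates
(d) 7-3-1 → obeys
(e) 2-5-4 → violates
(f) 5-2-6-6 → violates

d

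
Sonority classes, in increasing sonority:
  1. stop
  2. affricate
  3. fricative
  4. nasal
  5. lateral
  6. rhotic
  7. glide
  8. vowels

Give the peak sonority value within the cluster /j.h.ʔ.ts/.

7

/j/ is a glide (sonority 7).
/h/ is a fricative (sonority 3).
/ʔ/ is a stop (sonority 1).
/ts/ is an affricate (sonority 2).
The maximum is 7.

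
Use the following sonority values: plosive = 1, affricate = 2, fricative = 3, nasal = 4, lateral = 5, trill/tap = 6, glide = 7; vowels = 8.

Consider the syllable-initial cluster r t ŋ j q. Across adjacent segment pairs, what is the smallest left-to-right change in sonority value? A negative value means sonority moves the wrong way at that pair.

/r/ — trill/tap, sonority 6.
/t/ — plosive, sonority 1.
/ŋ/ — nasal, sonority 4.
/j/ — glide, sonority 7.
/q/ — plosive, sonority 1.
/r/→/t/: change -5.
/t/→/ŋ/: change +3.
/ŋ/→/j/: change +3.
/j/→/q/: change -6.
Minimum = -6.

-6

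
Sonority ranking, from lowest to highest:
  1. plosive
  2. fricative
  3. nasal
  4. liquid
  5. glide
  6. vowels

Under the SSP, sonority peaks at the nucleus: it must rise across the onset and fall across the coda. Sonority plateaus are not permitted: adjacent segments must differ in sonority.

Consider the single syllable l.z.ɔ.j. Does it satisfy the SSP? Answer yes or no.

Onset: /l/ is a liquid (sonority 4), /z/ is a fricative (sonority 2); then the nucleus /ɔ/ (sonority 6).
Onset profile 4-2-6 — does not strictly rise throughout.
Coda: /j/ is a glide (sonority 5).
Coda profile 6-5 — falls from the nucleus.

no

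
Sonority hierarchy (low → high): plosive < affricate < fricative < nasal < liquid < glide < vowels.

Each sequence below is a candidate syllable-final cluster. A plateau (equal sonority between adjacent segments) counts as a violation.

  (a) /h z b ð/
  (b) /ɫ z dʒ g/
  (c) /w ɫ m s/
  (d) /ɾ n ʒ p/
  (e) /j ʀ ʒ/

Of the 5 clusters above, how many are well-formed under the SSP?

4

(a) /h z b ð/: profile 3-3-1-3 — violates.
(b) /ɫ z dʒ g/: profile 5-3-2-1 — obeys.
(c) /w ɫ m s/: profile 6-5-4-3 — obeys.
(d) /ɾ n ʒ p/: profile 5-4-3-1 — obeys.
(e) /j ʀ ʒ/: profile 6-5-3 — obeys.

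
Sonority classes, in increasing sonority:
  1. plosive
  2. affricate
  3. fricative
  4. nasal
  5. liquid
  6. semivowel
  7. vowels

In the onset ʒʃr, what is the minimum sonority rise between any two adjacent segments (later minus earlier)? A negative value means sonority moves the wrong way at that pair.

0

/ʒ/ is a fricative (sonority 3).
/ʃ/ is a fricative (sonority 3).
/r/ is a liquid (sonority 5).
/ʒ/→/ʃ/: change +0.
/ʃ/→/r/: change +2.
Minimum = 0.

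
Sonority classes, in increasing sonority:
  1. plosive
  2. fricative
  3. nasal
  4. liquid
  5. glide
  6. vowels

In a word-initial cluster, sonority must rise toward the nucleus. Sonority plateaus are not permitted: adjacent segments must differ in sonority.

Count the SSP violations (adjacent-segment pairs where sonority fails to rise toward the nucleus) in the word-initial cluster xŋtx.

1

/x/ is a fricative (sonority 2).
/ŋ/ is a nasal (sonority 3).
/t/ is a plosive (sonority 1).
/x/ is a fricative (sonority 2).
/x/→/ŋ/: 2→3 (rises) — ok.
/ŋ/→/t/: 3→1 (does not rise) — violation.
/t/→/x/: 1→2 (rises) — ok.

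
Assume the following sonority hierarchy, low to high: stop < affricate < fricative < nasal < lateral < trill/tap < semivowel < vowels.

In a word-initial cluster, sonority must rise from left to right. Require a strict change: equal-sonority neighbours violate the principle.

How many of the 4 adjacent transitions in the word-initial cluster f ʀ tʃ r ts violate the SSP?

/f/: fricative = 3.
/ʀ/: trill/tap = 6.
/tʃ/: affricate = 2.
/r/: trill/tap = 6.
/ts/: affricate = 2.
/f/→/ʀ/: 3→6 (rises) — ok.
/ʀ/→/tʃ/: 6→2 (does not rise) — violation.
/tʃ/→/r/: 2→6 (rises) — ok.
/r/→/ts/: 6→2 (does not rise) — violation.

2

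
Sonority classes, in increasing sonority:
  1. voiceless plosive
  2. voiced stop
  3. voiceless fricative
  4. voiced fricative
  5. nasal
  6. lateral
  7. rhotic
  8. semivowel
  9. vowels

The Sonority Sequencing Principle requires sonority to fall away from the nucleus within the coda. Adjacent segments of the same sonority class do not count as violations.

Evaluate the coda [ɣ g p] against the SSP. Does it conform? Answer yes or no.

/ɣ/ — voiced fricative, sonority 4.
/g/ — voiced stop, sonority 2.
/p/ — voiceless plosive, sonority 1.
The profile 4-2-1 strictly falls, so the coda satisfies the SSP.

yes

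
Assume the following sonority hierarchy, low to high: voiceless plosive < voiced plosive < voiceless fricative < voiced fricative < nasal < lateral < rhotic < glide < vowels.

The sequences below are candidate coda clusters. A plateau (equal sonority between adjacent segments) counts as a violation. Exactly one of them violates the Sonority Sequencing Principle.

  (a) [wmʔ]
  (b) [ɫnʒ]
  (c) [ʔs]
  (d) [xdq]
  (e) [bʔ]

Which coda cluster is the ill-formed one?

(a) sonority 8-5-1: well-formed.
(b) sonority 6-5-4: well-formed.
(c) sonority 1-3: ill-formed.
(d) sonority 3-2-1: well-formed.
(e) sonority 2-1: well-formed.

c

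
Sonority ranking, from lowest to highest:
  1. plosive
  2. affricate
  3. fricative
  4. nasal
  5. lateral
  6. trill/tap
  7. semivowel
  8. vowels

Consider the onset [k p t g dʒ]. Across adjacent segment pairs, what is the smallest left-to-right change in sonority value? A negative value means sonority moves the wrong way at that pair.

0

/k/ — plosive, sonority 1.
/p/ — plosive, sonority 1.
/t/ — plosive, sonority 1.
/g/ — plosive, sonority 1.
/dʒ/ — affricate, sonority 2.
/k/→/p/: change +0.
/p/→/t/: change +0.
/t/→/g/: change +0.
/g/→/dʒ/: change +1.
Minimum = 0.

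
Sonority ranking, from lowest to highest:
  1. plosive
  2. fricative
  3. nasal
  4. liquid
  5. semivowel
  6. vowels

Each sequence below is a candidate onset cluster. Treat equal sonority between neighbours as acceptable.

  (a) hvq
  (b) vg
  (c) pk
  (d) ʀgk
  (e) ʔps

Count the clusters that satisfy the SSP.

(a) sonority 2-2-1: ill-formed.
(b) sonority 2-1: ill-formed.
(c) sonority 1-1: well-formed.
(d) sonority 4-1-1: ill-formed.
(e) sonority 1-1-2: well-formed.

2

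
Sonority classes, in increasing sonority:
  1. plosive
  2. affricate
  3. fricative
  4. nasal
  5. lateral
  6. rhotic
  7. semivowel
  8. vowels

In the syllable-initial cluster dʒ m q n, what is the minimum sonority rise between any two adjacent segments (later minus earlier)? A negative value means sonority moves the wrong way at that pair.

-3

/dʒ/: affricate = 2.
/m/: nasal = 4.
/q/: plosive = 1.
/n/: nasal = 4.
/dʒ/→/m/: change +2.
/m/→/q/: change -3.
/q/→/n/: change +3.
Minimum = -3.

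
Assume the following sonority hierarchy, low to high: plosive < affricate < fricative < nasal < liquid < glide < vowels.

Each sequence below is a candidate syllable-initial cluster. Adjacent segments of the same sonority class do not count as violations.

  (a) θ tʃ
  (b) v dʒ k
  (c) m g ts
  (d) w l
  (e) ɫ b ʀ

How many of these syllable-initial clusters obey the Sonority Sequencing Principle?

0

(a) sonority 3-2: ill-formed.
(b) sonority 3-2-1: ill-formed.
(c) sonority 4-1-2: ill-formed.
(d) sonority 6-5: ill-formed.
(e) sonority 5-1-5: ill-formed.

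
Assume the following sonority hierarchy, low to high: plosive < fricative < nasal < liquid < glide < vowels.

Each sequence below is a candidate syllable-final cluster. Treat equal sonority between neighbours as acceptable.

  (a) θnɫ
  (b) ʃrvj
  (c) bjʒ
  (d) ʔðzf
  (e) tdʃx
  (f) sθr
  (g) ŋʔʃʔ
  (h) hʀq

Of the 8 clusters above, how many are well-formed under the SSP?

(a) sonority 2-3-4: ill-formed.
(b) sonority 2-4-2-5: ill-formed.
(c) sonority 1-5-2: ill-formed.
(d) sonority 1-2-2-2: ill-formed.
(e) sonority 1-1-2-2: ill-formed.
(f) sonority 2-2-4: ill-formed.
(g) sonority 3-1-2-1: ill-formed.
(h) sonority 2-4-1: ill-formed.

0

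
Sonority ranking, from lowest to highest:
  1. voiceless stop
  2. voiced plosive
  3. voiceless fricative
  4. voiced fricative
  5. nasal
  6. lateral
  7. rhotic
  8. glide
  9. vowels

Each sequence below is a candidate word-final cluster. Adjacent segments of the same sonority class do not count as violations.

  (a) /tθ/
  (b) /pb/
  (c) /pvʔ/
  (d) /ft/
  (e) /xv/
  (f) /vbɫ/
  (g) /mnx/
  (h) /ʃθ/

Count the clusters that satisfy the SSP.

(a) 1-3 → violates
(b) 1-2 → violates
(c) 1-4-1 → violates
(d) 3-1 → obeys
(e) 3-4 → violates
(f) 4-2-6 → violates
(g) 5-5-3 → obeys
(h) 3-3 → obeys

3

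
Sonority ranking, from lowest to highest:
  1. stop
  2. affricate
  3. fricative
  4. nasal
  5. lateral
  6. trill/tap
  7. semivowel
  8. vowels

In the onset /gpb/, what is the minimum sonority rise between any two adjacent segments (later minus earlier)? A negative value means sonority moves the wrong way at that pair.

0

/g/: stop = 1.
/p/: stop = 1.
/b/: stop = 1.
/g/→/p/: change +0.
/p/→/b/: change +0.
Minimum = 0.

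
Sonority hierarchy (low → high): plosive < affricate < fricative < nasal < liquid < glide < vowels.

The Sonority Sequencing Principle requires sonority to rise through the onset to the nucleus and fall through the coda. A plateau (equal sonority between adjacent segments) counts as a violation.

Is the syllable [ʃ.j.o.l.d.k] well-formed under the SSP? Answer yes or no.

no

Onset: /ʃ/ is a fricative (sonority 3), /j/ is a glide (sonority 6); then the nucleus /o/ (sonority 7).
Onset profile 3-6-7 — rises to the nucleus.
Coda: /l/ is a liquid (sonority 5), /d/ is a plosive (sonority 1), /k/ is a plosive (sonority 1).
Coda profile 7-5-1-1 — does not strictly fall throughout.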